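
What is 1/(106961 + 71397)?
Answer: 1/178358 ≈ 5.6067e-6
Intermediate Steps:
1/(106961 + 71397) = 1/178358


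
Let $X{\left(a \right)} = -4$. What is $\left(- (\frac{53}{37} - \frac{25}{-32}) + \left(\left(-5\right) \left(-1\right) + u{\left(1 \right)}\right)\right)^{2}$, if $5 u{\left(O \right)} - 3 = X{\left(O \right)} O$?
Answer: $\frac{234426721}{35046400} \approx 6.689$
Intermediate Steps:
$u{\left(O \right)} = \frac{3}{5} - \frac{4 O}{5}$ ($u{\left(O \right)} = \frac{3}{5} + \frac{\left(-4\right) O}{5} = \frac{3}{5} - \frac{4 O}{5}$)
$\left(- (\frac{53}{37} - \frac{25}{-32}) + \left(\left(-5\right) \left(-1\right) + u{\left(1 \right)}\right)\right)^{2} = \left(- (\frac{53}{37} - \frac{25}{-32}) + \left(\left(-5\right) \left(-1\right) + \left(\frac{3}{5} - \frac{4}{5}\right)\right)\right)^{2} = \left(- (53 \cdot \frac{1}{37} - - \frac{25}{32}) + \left(5 + \left(\frac{3}{5} - \frac{4}{5}\right)\right)\right)^{2} = \left(- (\frac{53}{37} + \frac{25}{32}) + \left(5 - \frac{1}{5}\right)\right)^{2} = \left(\left(-1\right) \frac{2621}{1184} + \frac{24}{5}\right)^{2} = \left(- \frac{2621}{1184} + \frac{24}{5}\right)^{2} = \left(\frac{15311}{5920}\right)^{2} = \frac{234426721}{35046400}$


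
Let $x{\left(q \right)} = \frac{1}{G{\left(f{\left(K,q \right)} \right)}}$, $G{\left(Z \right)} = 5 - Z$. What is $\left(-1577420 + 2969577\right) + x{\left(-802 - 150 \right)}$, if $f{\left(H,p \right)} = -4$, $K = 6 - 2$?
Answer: $\frac{12529414}{9} \approx 1.3922 \cdot 10^{6}$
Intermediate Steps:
$K = 4$ ($K = 6 - 2 = 4$)
$x{\left(q \right)} = \frac{1}{9}$ ($x{\left(q \right)} = \frac{1}{5 - -4} = \frac{1}{5 + 4} = \frac{1}{9}$)
$\left(-1577420 + 2969577\right) + x{\left(-802 - 150 \right)} = \left(-1577420 + 2969577\right) + \frac{1}{9} = 1392157 + \frac{1}{9} = \frac{12529414}{9}$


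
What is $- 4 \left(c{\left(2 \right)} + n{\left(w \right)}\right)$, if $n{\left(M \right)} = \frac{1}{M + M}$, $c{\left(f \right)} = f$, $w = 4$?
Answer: $- \frac{17}{2} \approx -8.5$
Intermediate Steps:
$n{\left(M \right)} = \frac{1}{2 M}$
$- 4 \left(c{\left(2 \right)} + n{\left(w \right)}\right) = - 4 \left(2 + \frac{1}{2 \cdot 4}\right) = - 4 \left(2 + \frac{1}{2} \cdot \frac{1}{4}\right) = - 4 \left(2 + \frac{1}{8}\right) = \left(-4\right) \frac{17}{8} = - \frac{17}{2}$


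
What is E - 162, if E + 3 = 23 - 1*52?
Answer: -194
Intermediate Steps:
E = -32 (E = -3 + (23 - 1*52) = -3 + (23 - 52) = -3 - 29 = -32)
E - 162 = -32 - 162 = -194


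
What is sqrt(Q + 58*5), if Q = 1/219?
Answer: sqrt(13908909)/219 ≈ 17.030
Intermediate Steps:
Q = 1/219 ≈ 0.0045662
sqrt(Q + 58*5) = sqrt(1/219 + 58*5) = sqrt(1/219 + 290) = sqrt(63511/219) = sqrt(13908909)/219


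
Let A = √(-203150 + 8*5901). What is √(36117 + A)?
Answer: √(36117 + I*√155942) ≈ 190.05 + 1.039*I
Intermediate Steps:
A = I*√155942 (A = √(-203150 + 47208) = √(-155942) = I*√155942 ≈ 394.9*I)
√(36117 + A) = √(36117 + I*√155942)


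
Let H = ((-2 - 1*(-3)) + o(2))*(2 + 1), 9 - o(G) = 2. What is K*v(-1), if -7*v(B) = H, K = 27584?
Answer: -662016/7 ≈ -94574.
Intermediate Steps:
o(G) = 7 (o(G) = 9 - 1*2 = 9 - 2 = 7)
H = 24 (H = ((-2 - 1*(-3)) + 7)*(2 + 1) = ((-2 + 3) + 7)*3 = (1 + 7)*3 = 8*3 = 24)
v(B) = -24/7 (v(B) = -⅐*24 = -24/7)
K*v(-1) = 27584*(-24/7) = -662016/7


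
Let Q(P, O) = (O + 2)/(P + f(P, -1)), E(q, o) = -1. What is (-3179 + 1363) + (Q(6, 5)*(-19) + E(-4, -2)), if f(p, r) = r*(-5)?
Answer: -20120/11 ≈ -1829.1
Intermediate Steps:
f(p, r) = -5*r
Q(P, O) = (2 + O)/(5 + P) (Q(P, O) = (O + 2)/(P - 5*(-1)) = (2 + O)/(P + 5) = (2 + O)/(5 + P))
(-3179 + 1363) + (Q(6, 5)*(-19) + E(-4, -2)) = (-3179 + 1363) + (((2 + 5)/(5 + 6))*(-19) - 1) = -1816 + ((7/11)*(-19) - 1) = -1816 + (-133/11 - 1) = -1816 - 144/11 = -20120/11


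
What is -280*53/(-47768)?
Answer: 265/853 ≈ 0.31067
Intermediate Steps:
-280*53/(-47768) = -14840*(-1/47768) = 265/853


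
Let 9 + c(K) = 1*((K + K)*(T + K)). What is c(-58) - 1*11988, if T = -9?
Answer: -4225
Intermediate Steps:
c(K) = -9 + 2*K*(-9 + K) (c(K) = -9 + 1*((K + K)*(-9 + K)) = -9 + 1*((2*K)*(-9 + K)) = -9 + 1*(2*K*(-9 + K)) = -9 + 2*K*(-9 + K))
c(-58) - 1*11988 = (-9 - 18*(-58) + 2*(-58)²) - 1*11988 = (-9 + 1044 + 2*3364) - 11988 = (-9 + 1044 + 6728) - 11988 = 7763 - 11988 = -4225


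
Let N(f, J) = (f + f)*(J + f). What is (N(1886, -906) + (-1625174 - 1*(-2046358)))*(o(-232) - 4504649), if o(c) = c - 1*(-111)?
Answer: -18549489638880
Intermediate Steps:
N(f, J) = 2*f*(J + f) (N(f, J) = (2*f)*(J + f) = 2*f*(J + f))
o(c) = 111 + c (o(c) = c + 111 = 111 + c)
(N(1886, -906) + (-1625174 - 1*(-2046358)))*(o(-232) - 4504649) = (2*1886*(-906 + 1886) + (-1625174 - 1*(-2046358)))*((111 - 232) - 4504649) = (2*1886*980 + (-1625174 + 2046358))*(-121 - 4504649) = (3696560 + 421184)*(-4504770) = 4117744*(-4504770) = -18549489638880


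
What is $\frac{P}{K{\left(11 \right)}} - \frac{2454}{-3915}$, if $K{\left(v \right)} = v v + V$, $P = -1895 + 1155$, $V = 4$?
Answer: $- \frac{34538}{6525} \approx -5.2932$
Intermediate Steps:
$P = -740$
$K{\left(v \right)} = 4 + v^{2}$ ($K{\left(v \right)} = v v + 4 = v^{2} + 4 = 4 + v^{2}$)
$\frac{P}{K{\left(11 \right)}} - \frac{2454}{-3915} = - \frac{740}{4 + 11^{2}} - \frac{2454}{-3915} = - \frac{740}{4 + 121} - - \frac{818}{1305} = - \frac{740}{125} + \frac{818}{1305} = \left(-740\right) \frac{1}{125} + \frac{818}{1305} = - \frac{148}{25} + \frac{818}{1305} = - \frac{34538}{6525}$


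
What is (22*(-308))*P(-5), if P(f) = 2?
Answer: -13552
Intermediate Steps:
(22*(-308))*P(-5) = (22*(-308))*2 = -6776*2 = -13552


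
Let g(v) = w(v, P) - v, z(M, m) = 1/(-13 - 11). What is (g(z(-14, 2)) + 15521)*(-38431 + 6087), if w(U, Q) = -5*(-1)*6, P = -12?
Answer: -1508948675/3 ≈ -5.0298e+8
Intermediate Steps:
w(U, Q) = 30 (w(U, Q) = 5*6 = 30)
z(M, m) = -1/24 (z(M, m) = 1/(-24) = -1/24)
g(v) = 30 - v
(g(z(-14, 2)) + 15521)*(-38431 + 6087) = ((30 - 1*(-1/24)) + 15521)*(-38431 + 6087) = ((30 + 1/24) + 15521)*(-32344) = (721/24 + 15521)*(-32344) = (373225/24)*(-32344) = -1508948675/3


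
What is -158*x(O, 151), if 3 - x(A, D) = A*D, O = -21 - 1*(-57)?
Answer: 858414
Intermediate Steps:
O = 36 (O = -21 + 57 = 36)
x(A, D) = 3 - A*D
-158*x(O, 151) = -158*(3 - 1*36*151) = -158*(3 - 5436) = -158*(-5433) = 858414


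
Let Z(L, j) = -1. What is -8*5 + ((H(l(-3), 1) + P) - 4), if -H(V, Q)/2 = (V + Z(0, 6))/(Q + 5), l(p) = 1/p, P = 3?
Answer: -365/9 ≈ -40.556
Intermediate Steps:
l(p) = 1/p
H(V, Q) = -2*(-1 + V)/(5 + Q) (H(V, Q) = -2*(V - 1)/(Q + 5) = -2*(-1 + V)/(5 + Q))
-8*5 + ((H(l(-3), 1) + P) - 4) = -8*5 + ((2*(1 - 1/(-3))/(5 + 1) + 3) - 4) = -40 + ((2*(1 - 1*(-⅓))/6 + 3) - 4) = -40 + ((2*(⅙)*(1 + ⅓) + 3) - 4) = -40 + ((2*(⅙)*(4/3) + 3) - 4) = -40 + ((4/9 + 3) - 4) = -40 + (31/9 - 4) = -40 - 5/9 = -365/9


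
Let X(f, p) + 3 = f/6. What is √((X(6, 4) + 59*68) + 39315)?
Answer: 5*√1733 ≈ 208.15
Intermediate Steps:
X(f, p) = -3 + f/6
√((X(6, 4) + 59*68) + 39315) = √(((-3 + (⅙)*6) + 59*68) + 39315) = √(((-3 + 1) + 4012) + 39315) = √((-2 + 4012) + 39315) = √(4010 + 39315) = √43325 = 5*√1733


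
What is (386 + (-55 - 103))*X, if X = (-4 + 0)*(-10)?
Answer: 9120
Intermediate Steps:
X = 40 (X = -4*(-10) = 40)
(386 + (-55 - 103))*X = (386 + (-55 - 103))*40 = (386 - 158)*40 = 228*40 = 9120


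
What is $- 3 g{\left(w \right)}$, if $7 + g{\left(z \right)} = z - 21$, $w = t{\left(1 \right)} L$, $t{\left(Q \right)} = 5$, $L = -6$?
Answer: $174$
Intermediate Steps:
$w = -30$ ($w = 5 \left(-6\right) = -30$)
$g{\left(z \right)} = -28 + z$ ($g{\left(z \right)} = -7 + \left(z - 21\right) = -7 + \left(-21 + z\right) = -28 + z$)
$- 3 g{\left(w \right)} = - 3 \left(-28 - 30\right) = \left(-3\right) \left(-58\right) = 174$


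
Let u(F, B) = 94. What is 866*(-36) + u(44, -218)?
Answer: -31082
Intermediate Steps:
866*(-36) + u(44, -218) = 866*(-36) + 94 = -31176 + 94 = -31082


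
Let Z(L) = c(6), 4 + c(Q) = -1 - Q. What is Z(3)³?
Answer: -1331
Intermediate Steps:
c(Q) = -5 - Q (c(Q) = -4 + (-1 - Q) = -5 - Q)
Z(L) = -11 (Z(L) = -5 - 1*6 = -5 - 6 = -11)
Z(3)³ = (-11)³ = -1331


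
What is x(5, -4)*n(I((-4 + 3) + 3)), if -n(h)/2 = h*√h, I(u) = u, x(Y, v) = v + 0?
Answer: 16*√2 ≈ 22.627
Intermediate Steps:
x(Y, v) = v
n(h) = -2*h^(3/2) (n(h) = -2*h*√h = -2*h^(3/2))
x(5, -4)*n(I((-4 + 3) + 3)) = -(-8)*((-4 + 3) + 3)^(3/2) = -(-8)*(-1 + 3)^(3/2) = -(-8)*2^(3/2) = -(-8)*2*√2 = -(-16)*√2 = 16*√2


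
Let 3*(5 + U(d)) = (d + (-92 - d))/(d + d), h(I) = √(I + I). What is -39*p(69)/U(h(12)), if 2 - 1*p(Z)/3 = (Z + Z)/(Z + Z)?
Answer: 31590/821 - 8073*√6/821 ≈ 14.391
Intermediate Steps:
h(I) = √2*√I (h(I) = √(2*I) = √2*√I)
U(d) = -5 - 46/(3*d) (U(d) = -5 + ((d + (-92 - d))/(d + d))/3 = -5 + (-92*1/(2*d))/3 = -5 + (-46/d)/3 = -5 - 46/(3*d))
p(Z) = 3 (p(Z) = 6 - 3*(Z + Z)/(Z + Z) = 6 - 3*2*Z/(2*Z) = 6 - 3*2*Z*1/(2*Z) = 6 - 3*1 = 6 - 3 = 3)
-39*p(69)/U(h(12)) = -117/(-5 - 46*√6/12/3) = -117/(-5 - 23*√6/18)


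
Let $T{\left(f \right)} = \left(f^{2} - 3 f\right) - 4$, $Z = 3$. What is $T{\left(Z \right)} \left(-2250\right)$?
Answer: $9000$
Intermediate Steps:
$T{\left(f \right)} = -4 + f^{2} - 3 f$
$T{\left(Z \right)} \left(-2250\right) = \left(-4 + 3^{2} - 9\right) \left(-2250\right) = \left(-4 + 9 - 9\right) \left(-2250\right) = \left(-4\right) \left(-2250\right) = 9000$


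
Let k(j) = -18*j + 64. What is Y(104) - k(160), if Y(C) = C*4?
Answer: 3232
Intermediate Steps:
k(j) = 64 - 18*j
Y(C) = 4*C
Y(104) - k(160) = 4*104 - (64 - 18*160) = 416 - (64 - 2880) = 416 - 1*(-2816) = 416 + 2816 = 3232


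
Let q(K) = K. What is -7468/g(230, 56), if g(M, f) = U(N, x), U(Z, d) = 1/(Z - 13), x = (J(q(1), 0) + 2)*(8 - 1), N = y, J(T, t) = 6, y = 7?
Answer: 44808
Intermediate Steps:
N = 7
x = 56 (x = (6 + 2)*(8 - 1) = 8*7 = 56)
U(Z, d) = 1/(-13 + Z)
g(M, f) = -⅙ (g(M, f) = 1/(-13 + 7) = 1/(-6) = -⅙)
-7468/g(230, 56) = -7468/(-⅙) = -7468*(-6) = 44808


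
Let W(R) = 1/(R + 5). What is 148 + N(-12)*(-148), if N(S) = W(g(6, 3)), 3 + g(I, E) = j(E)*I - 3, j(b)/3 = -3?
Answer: 8288/55 ≈ 150.69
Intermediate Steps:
j(b) = -9 (j(b) = 3*(-3) = -9)
g(I, E) = -6 - 9*I (g(I, E) = -3 + (-9*I - 3) = -3 + (-3 - 9*I) = -6 - 9*I)
W(R) = 1/(5 + R)
N(S) = -1/55 (N(S) = 1/(5 + (-6 - 9*6)) = 1/(5 + (-6 - 54)) = 1/(5 - 60) = 1/(-55) = -1/55)
148 + N(-12)*(-148) = 148 - 1/55*(-148) = 148 + 148/55 = 8288/55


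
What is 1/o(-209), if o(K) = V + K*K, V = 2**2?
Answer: 1/43685 ≈ 2.2891e-5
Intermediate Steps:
V = 4
o(K) = 4 + K**2 (o(K) = 4 + K*K = 4 + K**2)
1/o(-209) = 1/(4 + (-209)**2) = 1/(4 + 43681) = 1/43685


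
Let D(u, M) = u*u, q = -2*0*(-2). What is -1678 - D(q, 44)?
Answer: -1678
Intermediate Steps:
q = 0 (q = 0*(-2) = 0)
D(u, M) = u**2
-1678 - D(q, 44) = -1678 - 1*0**2 = -1678 - 1*0 = -1678 + 0 = -1678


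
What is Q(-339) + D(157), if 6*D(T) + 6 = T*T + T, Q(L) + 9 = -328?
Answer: 11389/3 ≈ 3796.3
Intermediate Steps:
Q(L) = -337 (Q(L) = -9 - 328 = -337)
D(T) = -1 + T/6 + T²/6 (D(T) = -1 + (T*T + T)/6 = -1 + (T² + T)/6 = -1 + (T + T²)/6 = -1 + (T/6 + T²/6) = -1 + T/6 + T²/6)
Q(-339) + D(157) = -337 + (-1 + (⅙)*157 + (⅙)*157²) = -337 + (-1 + 157/6 + (⅙)*24649) = -337 + (-1 + 157/6 + 24649/6) = -337 + 12400/3 = 11389/3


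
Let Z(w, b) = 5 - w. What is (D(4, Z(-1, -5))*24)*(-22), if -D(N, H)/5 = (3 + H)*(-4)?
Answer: -95040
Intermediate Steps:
D(N, H) = 60 + 20*H (D(N, H) = -5*(3 + H)*(-4) = -5*(-12 - 4*H) = 60 + 20*H)
(D(4, Z(-1, -5))*24)*(-22) = ((60 + 20*(5 - 1*(-1)))*24)*(-22) = ((60 + 20*(5 + 1))*24)*(-22) = ((60 + 20*6)*24)*(-22) = ((60 + 120)*24)*(-22) = (180*24)*(-22) = 4320*(-22) = -95040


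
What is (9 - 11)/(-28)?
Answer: 1/14 ≈ 0.071429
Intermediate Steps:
(9 - 11)/(-28) = -2*(-1/28) = 1/14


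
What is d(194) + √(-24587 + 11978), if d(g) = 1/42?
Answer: 1/42 + 3*I*√1401 ≈ 0.02381 + 112.29*I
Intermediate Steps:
d(g) = 1/42
d(194) + √(-24587 + 11978) = 1/42 + √(-24587 + 11978) = 1/42 + √(-12609) = 1/42 + 3*I*√1401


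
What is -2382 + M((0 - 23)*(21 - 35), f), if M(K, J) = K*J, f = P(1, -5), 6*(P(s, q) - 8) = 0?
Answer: 194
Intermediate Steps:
P(s, q) = 8 (P(s, q) = 8 + (⅙)*0 = 8 + 0 = 8)
f = 8
M(K, J) = J*K
-2382 + M((0 - 23)*(21 - 35), f) = -2382 + 8*((0 - 23)*(21 - 35)) = -2382 + 8*(-23*(-14)) = -2382 + 8*322 = -2382 + 2576 = 194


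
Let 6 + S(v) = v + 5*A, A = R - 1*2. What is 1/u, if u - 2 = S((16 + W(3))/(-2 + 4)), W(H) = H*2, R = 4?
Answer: 1/17 ≈ 0.058824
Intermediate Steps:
W(H) = 2*H
A = 2 (A = 4 - 1*2 = 4 - 2 = 2)
S(v) = 4 + v (S(v) = -6 + (v + 5*2) = -6 + (v + 10) = -6 + (10 + v) = 4 + v)
u = 17 (u = 2 + (4 + (16 + 2*3)/(-2 + 4)) = 2 + (4 + (16 + 6)/2) = 2 + (4 + 22*(½)) = 2 + (4 + 11) = 2 + 15 = 17)
1/u = 1/17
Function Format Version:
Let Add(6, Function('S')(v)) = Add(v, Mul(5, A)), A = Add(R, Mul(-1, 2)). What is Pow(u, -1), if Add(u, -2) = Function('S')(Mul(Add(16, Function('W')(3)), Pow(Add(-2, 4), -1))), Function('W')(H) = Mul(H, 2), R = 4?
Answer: Rational(1, 17) ≈ 0.058824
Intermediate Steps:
Function('W')(H) = Mul(2, H)
A = 2 (A = Add(4, Mul(-1, 2)) = Add(4, -2) = 2)
Function('S')(v) = Add(4, v) (Function('S')(v) = Add(-6, Add(v, Mul(5, 2))) = Add(-6, Add(v, 10)) = Add(-6, Add(10, v)) = Add(4, v))
u = 17 (u = Add(2, Add(4, Mul(Add(16, Mul(2, 3)), Pow(Add(-2, 4), -1)))) = Add(2, Add(4, Mul(Add(16, 6), Pow(2, -1)))) = Add(2, Add(4, Mul(22, Rational(1, 2)))) = Add(2, Add(4, 11)) = Add(2, 15) = 17)
Pow(u, -1) = Pow(17, -1) = Rational(1, 17)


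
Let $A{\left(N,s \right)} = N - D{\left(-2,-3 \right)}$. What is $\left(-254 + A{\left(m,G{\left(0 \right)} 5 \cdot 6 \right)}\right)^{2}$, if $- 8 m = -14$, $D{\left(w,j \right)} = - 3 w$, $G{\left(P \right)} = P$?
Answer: $\frac{1067089}{16} \approx 66693.0$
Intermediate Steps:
$m = \frac{7}{4}$ ($m = \left(- \frac{1}{8}\right) \left(-14\right) = \frac{7}{4} \approx 1.75$)
$A{\left(N,s \right)} = -6 + N$ ($A{\left(N,s \right)} = N - \left(-3\right) \left(-2\right) = N - 6 = -6 + N$)
$\left(-254 + A{\left(m,G{\left(0 \right)} 5 \cdot 6 \right)}\right)^{2} = \left(-254 + \left(-6 + \frac{7}{4}\right)\right)^{2} = \left(-254 - \frac{17}{4}\right)^{2} = \left(- \frac{1033}{4}\right)^{2} = \frac{1067089}{16}$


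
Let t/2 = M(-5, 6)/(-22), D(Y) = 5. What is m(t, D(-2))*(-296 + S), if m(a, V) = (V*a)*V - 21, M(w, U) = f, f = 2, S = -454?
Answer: 210750/11 ≈ 19159.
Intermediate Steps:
M(w, U) = 2
t = -2/11 (t = 2*(2/(-22)) = 2*(2*(-1/22)) = 2*(-1/11) = -2/11 ≈ -0.18182)
m(a, V) = -21 + a*V² (m(a, V) = a*V² - 21 = -21 + a*V²)
m(t, D(-2))*(-296 + S) = (-21 - 2/11*5²)*(-296 - 454) = (-21 - 2/11*25)*(-750) = (-21 - 50/11)*(-750) = -281/11*(-750) = 210750/11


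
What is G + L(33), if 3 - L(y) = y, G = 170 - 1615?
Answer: -1475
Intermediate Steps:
G = -1445
L(y) = 3 - y
G + L(33) = -1445 + (3 - 1*33) = -1445 + (3 - 33) = -1445 - 30 = -1475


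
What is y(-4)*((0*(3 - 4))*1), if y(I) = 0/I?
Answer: 0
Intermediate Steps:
y(I) = 0
y(-4)*((0*(3 - 4))*1) = 0*((0*(3 - 4))*1) = 0*((0*(-1))*1) = 0*(0*1) = 0*0 = 0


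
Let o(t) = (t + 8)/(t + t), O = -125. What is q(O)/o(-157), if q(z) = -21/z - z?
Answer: 4912844/18625 ≈ 263.78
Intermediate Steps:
o(t) = (8 + t)/(2*t) (o(t) = (8 + t)/((2*t)) = (8 + t)*(1/(2*t)) = (8 + t)/(2*t))
q(z) = -z - 21/z
q(O)/o(-157) = (-1*(-125) - 21/(-125))/(((½)*(8 - 157)/(-157))) = (125 - 21*(-1/125))/(((½)*(-1/157)*(-149))) = (125 + 21/125)/(149/314) = (15646/125)*(314/149) = 4912844/18625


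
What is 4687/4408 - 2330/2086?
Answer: -246779/4597544 ≈ -0.053676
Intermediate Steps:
4687/4408 - 2330/2086 = 4687*(1/4408) - 2330*1/2086 = 4687/4408 - 1165/1043 = -246779/4597544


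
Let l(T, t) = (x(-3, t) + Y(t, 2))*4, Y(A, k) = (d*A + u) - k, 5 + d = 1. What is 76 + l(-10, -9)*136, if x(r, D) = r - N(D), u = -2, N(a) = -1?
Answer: 16396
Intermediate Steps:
d = -4 (d = -5 + 1 = -4)
x(r, D) = 1 + r (x(r, D) = r - 1*(-1) = r + 1 = 1 + r)
Y(A, k) = -2 - k - 4*A (Y(A, k) = (-4*A - 2) - k = (-2 - 4*A) - k = -2 - k - 4*A)
l(T, t) = -24 - 16*t (l(T, t) = ((1 - 3) + (-2 - 1*2 - 4*t))*4 = (-2 + (-2 - 2 - 4*t))*4 = (-2 + (-4 - 4*t))*4 = (-6 - 4*t)*4 = -24 - 16*t)
76 + l(-10, -9)*136 = 76 + (-24 - 16*(-9))*136 = 76 + (-24 + 144)*136 = 76 + 120*136 = 76 + 16320 = 16396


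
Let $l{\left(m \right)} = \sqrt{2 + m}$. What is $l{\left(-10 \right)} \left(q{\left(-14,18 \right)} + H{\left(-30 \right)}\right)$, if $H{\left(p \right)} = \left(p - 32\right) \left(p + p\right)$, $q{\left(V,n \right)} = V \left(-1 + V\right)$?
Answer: $7860 i \sqrt{2} \approx 11116.0 i$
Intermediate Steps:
$H{\left(p \right)} = 2 p \left(-32 + p\right)$ ($H{\left(p \right)} = \left(-32 + p\right) 2 p = 2 p \left(-32 + p\right)$)
$l{\left(-10 \right)} \left(q{\left(-14,18 \right)} + H{\left(-30 \right)}\right) = \sqrt{2 - 10} \left(- 14 \left(-1 - 14\right) + 2 \left(-30\right) \left(-32 - 30\right)\right) = \sqrt{-8} \left(\left(-14\right) \left(-15\right) + 2 \left(-30\right) \left(-62\right)\right) = 2 i \sqrt{2} \left(210 + 3720\right) = 2 i \sqrt{2} \cdot 3930 = 7860 i \sqrt{2}$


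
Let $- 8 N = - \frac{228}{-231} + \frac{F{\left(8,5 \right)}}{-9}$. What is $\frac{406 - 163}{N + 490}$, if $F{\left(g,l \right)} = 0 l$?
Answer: $\frac{12474}{25147} \approx 0.49604$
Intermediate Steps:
$F{\left(g,l \right)} = 0$
$N = - \frac{19}{154}$ ($N = - \frac{- \frac{228}{-231} + \frac{0}{-9}}{8} = - \frac{\left(-228\right) \left(- \frac{1}{231}\right) + 0 \left(- \frac{1}{9}\right)}{8} = - \frac{\frac{76}{77} + 0}{8} = \left(- \frac{1}{8}\right) \frac{76}{77} = - \frac{19}{154} \approx -0.12338$)
$\frac{406 - 163}{N + 490} = \frac{406 - 163}{- \frac{19}{154} + 490} = \frac{243}{\frac{75441}{154}} = 243 \cdot \frac{154}{75441} = \frac{12474}{25147}$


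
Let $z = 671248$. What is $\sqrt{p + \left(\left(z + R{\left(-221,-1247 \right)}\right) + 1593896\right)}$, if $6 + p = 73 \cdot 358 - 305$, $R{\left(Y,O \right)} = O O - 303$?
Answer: $3 \sqrt{427297} \approx 1961.0$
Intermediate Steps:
$R{\left(Y,O \right)} = -303 + O^{2}$ ($R{\left(Y,O \right)} = O^{2} - 303 = -303 + O^{2}$)
$p = 25823$ ($p = -6 + \left(73 \cdot 358 - 305\right) = -6 + \left(26134 - 305\right) = -6 + 25829 = 25823$)
$\sqrt{p + \left(\left(z + R{\left(-221,-1247 \right)}\right) + 1593896\right)} = \sqrt{25823 + \left(\left(671248 - \left(303 - \left(-1247\right)^{2}\right)\right) + 1593896\right)} = \sqrt{25823 + \left(\left(671248 + \left(-303 + 1555009\right)\right) + 1593896\right)} = \sqrt{25823 + \left(\left(671248 + 1554706\right) + 1593896\right)} = \sqrt{25823 + \left(2225954 + 1593896\right)} = \sqrt{25823 + 3819850} = \sqrt{3845673} = 3 \sqrt{427297}$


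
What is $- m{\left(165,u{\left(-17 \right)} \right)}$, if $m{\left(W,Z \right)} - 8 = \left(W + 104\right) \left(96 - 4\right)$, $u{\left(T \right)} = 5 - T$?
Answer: $-24756$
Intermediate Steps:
$m{\left(W,Z \right)} = 9576 + 92 W$ ($m{\left(W,Z \right)} = 8 + \left(W + 104\right) \left(96 - 4\right) = 8 + \left(104 + W\right) 92 = 8 + \left(9568 + 92 W\right) = 9576 + 92 W$)
$- m{\left(165,u{\left(-17 \right)} \right)} = - (9576 + 92 \cdot 165) = - (9576 + 15180) = \left(-1\right) 24756 = -24756$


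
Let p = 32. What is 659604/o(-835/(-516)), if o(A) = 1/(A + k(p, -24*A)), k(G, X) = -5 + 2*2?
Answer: 17534473/43 ≈ 4.0778e+5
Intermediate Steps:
k(G, X) = -1 (k(G, X) = -5 + 4 = -1)
o(A) = 1/(-1 + A) (o(A) = 1/(A - 1) = 1/(-1 + A))
659604/o(-835/(-516)) = 659604/(1/(-1 - 835/(-516))) = 659604/(1/(-1 - 835*(-1/516))) = 659604/(1/(-1 + 835/516)) = 659604/(1/(319/516)) = 659604/(516/319) = 659604*(319/516) = 17534473/43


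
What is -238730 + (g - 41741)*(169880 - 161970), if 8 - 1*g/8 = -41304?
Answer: 2283813320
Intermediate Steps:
g = 330496 (g = 64 - 8*(-41304) = 64 + 330432 = 330496)
-238730 + (g - 41741)*(169880 - 161970) = -238730 + (330496 - 41741)*(169880 - 161970) = -238730 + 288755*7910 = -238730 + 2284052050 = 2283813320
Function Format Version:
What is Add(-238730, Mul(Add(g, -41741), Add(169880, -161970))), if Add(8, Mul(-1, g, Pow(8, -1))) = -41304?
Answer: 2283813320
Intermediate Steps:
g = 330496 (g = Add(64, Mul(-8, -41304)) = Add(64, 330432) = 330496)
Add(-238730, Mul(Add(g, -41741), Add(169880, -161970))) = Add(-238730, Mul(Add(330496, -41741), Add(169880, -161970))) = Add(-238730, Mul(288755, 7910)) = Add(-238730, 2284052050) = 2283813320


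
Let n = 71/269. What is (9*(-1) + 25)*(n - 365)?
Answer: -1569824/269 ≈ -5835.8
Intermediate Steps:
n = 71/269 (n = 71*(1/269) = 71/269 ≈ 0.26394)
(9*(-1) + 25)*(n - 365) = (9*(-1) + 25)*(71/269 - 365) = (-9 + 25)*(-98114/269) = 16*(-98114/269) = -1569824/269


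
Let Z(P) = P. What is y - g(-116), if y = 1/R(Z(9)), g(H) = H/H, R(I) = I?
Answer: -8/9 ≈ -0.88889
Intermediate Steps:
g(H) = 1
y = ⅑ (y = 1/9 = ⅑ ≈ 0.11111)
y - g(-116) = ⅑ - 1*1 = ⅑ - 1 = -8/9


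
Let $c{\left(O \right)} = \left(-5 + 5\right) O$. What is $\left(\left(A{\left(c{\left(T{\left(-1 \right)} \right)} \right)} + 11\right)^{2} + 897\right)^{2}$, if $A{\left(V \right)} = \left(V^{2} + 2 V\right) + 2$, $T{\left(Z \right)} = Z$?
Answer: $1136356$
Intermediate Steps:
$c{\left(O \right)} = 0$ ($c{\left(O \right)} = 0 O = 0$)
$A{\left(V \right)} = 2 + V^{2} + 2 V$
$\left(\left(A{\left(c{\left(T{\left(-1 \right)} \right)} \right)} + 11\right)^{2} + 897\right)^{2} = \left(\left(\left(2 + 0^{2} + 2 \cdot 0\right) + 11\right)^{2} + 897\right)^{2} = \left(\left(\left(2 + 0 + 0\right) + 11\right)^{2} + 897\right)^{2} = \left(\left(2 + 11\right)^{2} + 897\right)^{2} = \left(13^{2} + 897\right)^{2} = \left(169 + 897\right)^{2} = 1066^{2} = 1136356$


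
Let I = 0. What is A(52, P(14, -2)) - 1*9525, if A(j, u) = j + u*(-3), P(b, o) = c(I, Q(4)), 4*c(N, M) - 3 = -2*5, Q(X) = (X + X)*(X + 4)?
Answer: -37871/4 ≈ -9467.8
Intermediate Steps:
Q(X) = 2*X*(4 + X) (Q(X) = (2*X)*(4 + X) = 2*X*(4 + X))
c(N, M) = -7/4 (c(N, M) = 3/4 + (-2*5)/4 = 3/4 + (1/4)*(-10) = 3/4 - 5/2 = -7/4)
P(b, o) = -7/4
A(j, u) = j - 3*u
A(52, P(14, -2)) - 1*9525 = (52 - 3*(-7/4)) - 1*9525 = (52 + 21/4) - 9525 = 229/4 - 9525 = -37871/4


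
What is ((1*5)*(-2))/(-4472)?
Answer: 5/2236 ≈ 0.0022361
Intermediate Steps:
((1*5)*(-2))/(-4472) = (5*(-2))*(-1/4472) = -10*(-1/4472) = 5/2236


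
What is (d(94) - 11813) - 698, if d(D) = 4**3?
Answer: -12447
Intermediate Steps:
d(D) = 64
(d(94) - 11813) - 698 = (64 - 11813) - 698 = -11749 - 698 = -12447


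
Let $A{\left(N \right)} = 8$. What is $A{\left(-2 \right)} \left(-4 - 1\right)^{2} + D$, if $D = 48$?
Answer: $248$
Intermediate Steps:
$A{\left(-2 \right)} \left(-4 - 1\right)^{2} + D = 8 \left(-4 - 1\right)^{2} + 48 = 8 \left(-5\right)^{2} + 48 = 8 \cdot 25 + 48 = 200 + 48 = 248$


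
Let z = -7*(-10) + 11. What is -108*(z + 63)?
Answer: -15552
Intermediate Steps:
z = 81 (z = 70 + 11 = 81)
-108*(z + 63) = -108*(81 + 63) = -108*144 = -15552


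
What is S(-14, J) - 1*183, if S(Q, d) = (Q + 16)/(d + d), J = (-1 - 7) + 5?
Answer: -550/3 ≈ -183.33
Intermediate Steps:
J = -3 (J = -8 + 5 = -3)
S(Q, d) = (16 + Q)/(2*d) (S(Q, d) = (16 + Q)/((2*d)) = (16 + Q)*(1/(2*d)) = (16 + Q)/(2*d))
S(-14, J) - 1*183 = (½)*(16 - 14)/(-3) - 1*183 = (½)*(-⅓)*2 - 183 = -⅓ - 183 = -550/3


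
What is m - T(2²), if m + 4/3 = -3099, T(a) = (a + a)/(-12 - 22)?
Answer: -158105/51 ≈ -3100.1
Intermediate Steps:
T(a) = -a/17 (T(a) = (2*a)/(-34) = (2*a)*(-1/34) = -a/17)
m = -9301/3 (m = -4/3 - 3099 = -9301/3 ≈ -3100.3)
m - T(2²) = -9301/3 - (-1)*2²/17 = -9301/3 - (-1)*4/17 = -9301/3 - 1*(-4/17) = -9301/3 + 4/17 = -158105/51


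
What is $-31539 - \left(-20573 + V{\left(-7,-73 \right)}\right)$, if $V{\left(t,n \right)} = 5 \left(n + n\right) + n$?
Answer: $-10163$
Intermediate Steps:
$V{\left(t,n \right)} = 11 n$ ($V{\left(t,n \right)} = 5 \cdot 2 n + n = 10 n + n = 11 n$)
$-31539 - \left(-20573 + V{\left(-7,-73 \right)}\right) = -31539 - \left(-20573 + 11 \left(-73\right)\right) = -31539 - \left(-20573 - 803\right) = -31539 - -21376 = -31539 + 21376 = -10163$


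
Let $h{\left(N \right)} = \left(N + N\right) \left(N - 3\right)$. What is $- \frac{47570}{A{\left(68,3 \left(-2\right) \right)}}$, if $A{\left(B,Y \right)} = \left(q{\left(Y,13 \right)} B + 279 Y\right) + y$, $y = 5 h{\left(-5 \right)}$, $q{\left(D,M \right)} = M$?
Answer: $\frac{4757}{39} \approx 121.97$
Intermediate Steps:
$h{\left(N \right)} = 2 N \left(-3 + N\right)$
$y = 400$ ($y = 5 \cdot 2 \left(-5\right) \left(-3 - 5\right) = 5 \cdot 2 \left(-5\right) \left(-8\right) = 5 \cdot 80 = 400$)
$A{\left(B,Y \right)} = 400 + 13 B + 279 Y$ ($A{\left(B,Y \right)} = \left(13 B + 279 Y\right) + 400 = 400 + 13 B + 279 Y$)
$- \frac{47570}{A{\left(68,3 \left(-2\right) \right)}} = - \frac{47570}{400 + 13 \cdot 68 + 279 \cdot 3 \left(-2\right)} = - \frac{47570}{400 + 884 + 279 \left(-6\right)} = - \frac{47570}{400 + 884 - 1674} = - \frac{47570}{-390} = \left(-47570\right) \left(- \frac{1}{390}\right) = \frac{4757}{39}$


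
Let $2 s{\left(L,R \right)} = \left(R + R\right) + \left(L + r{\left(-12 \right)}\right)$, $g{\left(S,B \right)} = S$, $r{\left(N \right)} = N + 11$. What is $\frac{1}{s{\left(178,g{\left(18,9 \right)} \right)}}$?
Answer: $\frac{2}{213} \approx 0.0093897$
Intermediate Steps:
$r{\left(N \right)} = 11 + N$
$s{\left(L,R \right)} = - \frac{1}{2} + R + \frac{L}{2}$ ($s{\left(L,R \right)} = \frac{\left(R + R\right) + \left(L + \left(11 - 12\right)\right)}{2} = \frac{2 R + \left(L - 1\right)}{2} = \frac{2 R + \left(-1 + L\right)}{2} = \frac{-1 + L + 2 R}{2} = - \frac{1}{2} + R + \frac{L}{2}$)
$\frac{1}{s{\left(178,g{\left(18,9 \right)} \right)}} = \frac{1}{- \frac{1}{2} + 18 + \frac{1}{2} \cdot 178} = \frac{1}{- \frac{1}{2} + 18 + 89} = \frac{1}{\frac{213}{2}} = \frac{2}{213}$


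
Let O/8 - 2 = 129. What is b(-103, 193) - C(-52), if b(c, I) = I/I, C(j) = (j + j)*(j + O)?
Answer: 103585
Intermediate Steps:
O = 1048 (O = 16 + 8*129 = 16 + 1032 = 1048)
C(j) = 2*j*(1048 + j) (C(j) = (j + j)*(j + 1048) = (2*j)*(1048 + j) = 2*j*(1048 + j))
b(c, I) = 1
b(-103, 193) - C(-52) = 1 - 2*(-52)*(1048 - 52) = 1 - 2*(-52)*996 = 1 - 1*(-103584) = 1 + 103584 = 103585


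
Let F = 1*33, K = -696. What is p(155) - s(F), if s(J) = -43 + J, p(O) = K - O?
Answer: -841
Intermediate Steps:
p(O) = -696 - O
F = 33
p(155) - s(F) = (-696 - 1*155) - (-43 + 33) = (-696 - 155) - 1*(-10) = -851 + 10 = -841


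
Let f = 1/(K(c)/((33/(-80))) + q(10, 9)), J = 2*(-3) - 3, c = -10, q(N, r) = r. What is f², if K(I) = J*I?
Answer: 121/5294601 ≈ 2.2853e-5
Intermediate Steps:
J = -9 (J = -6 - 3 = -9)
K(I) = -9*I
f = -11/2301 (f = 1/((-9*(-10))/((33/(-80))) + 9) = 1/(90/((33*(-1/80))) + 9) = 1/(90/(-33/80) + 9) = 1/(90*(-80/33) + 9) = 1/(-2400/11 + 9) = 1/(-2301/11) = -11/2301 ≈ -0.0047805)
f² = (-11/2301)² = 121/5294601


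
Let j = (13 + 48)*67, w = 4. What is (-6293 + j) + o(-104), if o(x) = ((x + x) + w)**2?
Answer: 39410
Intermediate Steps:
o(x) = (4 + 2*x)**2 (o(x) = ((x + x) + 4)**2 = (2*x + 4)**2 = (4 + 2*x)**2)
j = 4087 (j = 61*67 = 4087)
(-6293 + j) + o(-104) = (-6293 + 4087) + 4*(2 - 104)**2 = -2206 + 4*(-102)**2 = -2206 + 4*10404 = -2206 + 41616 = 39410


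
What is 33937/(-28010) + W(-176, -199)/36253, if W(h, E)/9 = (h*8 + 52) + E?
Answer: -1622318011/1015446530 ≈ -1.5976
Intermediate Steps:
W(h, E) = 468 + 9*E + 72*h (W(h, E) = 9*((h*8 + 52) + E) = 9*((8*h + 52) + E) = 9*((52 + 8*h) + E) = 9*(52 + E + 8*h) = 468 + 9*E + 72*h)
33937/(-28010) + W(-176, -199)/36253 = 33937/(-28010) + (468 + 9*(-199) + 72*(-176))/36253 = 33937*(-1/28010) + (468 - 1791 - 12672)*(1/36253) = -33937/28010 - 13995*1/36253 = -33937/28010 - 13995/36253 = -1622318011/1015446530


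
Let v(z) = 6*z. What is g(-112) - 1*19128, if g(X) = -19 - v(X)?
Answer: -18475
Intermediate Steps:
g(X) = -19 - 6*X
g(-112) - 1*19128 = (-19 - 6*(-112)) - 1*19128 = (-19 + 672) - 19128 = 653 - 19128 = -18475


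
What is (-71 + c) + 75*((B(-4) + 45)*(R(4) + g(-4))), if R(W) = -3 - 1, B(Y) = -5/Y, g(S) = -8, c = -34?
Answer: -41730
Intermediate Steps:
R(W) = -4
(-71 + c) + 75*((B(-4) + 45)*(R(4) + g(-4))) = (-71 - 34) + 75*((-5/(-4) + 45)*(-4 - 8)) = -105 + 75*((-5*(-¼) + 45)*(-12)) = -105 + 75*((5/4 + 45)*(-12)) = -105 + 75*((185/4)*(-12)) = -105 + 75*(-555) = -105 - 41625 = -41730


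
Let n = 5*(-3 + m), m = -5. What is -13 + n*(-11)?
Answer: 427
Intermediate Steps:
n = -40 (n = 5*(-3 - 5) = 5*(-8) = -40)
-13 + n*(-11) = -13 - 40*(-11) = -13 + 440 = 427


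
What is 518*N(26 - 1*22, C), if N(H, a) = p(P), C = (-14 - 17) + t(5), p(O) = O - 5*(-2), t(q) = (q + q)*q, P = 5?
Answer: 7770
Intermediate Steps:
t(q) = 2*q² (t(q) = (2*q)*q = 2*q²)
p(O) = 10 + O (p(O) = O + 10 = 10 + O)
C = 19 (C = (-14 - 17) + 2*5² = -31 + 2*25 = -31 + 50 = 19)
N(H, a) = 15 (N(H, a) = 10 + 5 = 15)
518*N(26 - 1*22, C) = 518*15 = 7770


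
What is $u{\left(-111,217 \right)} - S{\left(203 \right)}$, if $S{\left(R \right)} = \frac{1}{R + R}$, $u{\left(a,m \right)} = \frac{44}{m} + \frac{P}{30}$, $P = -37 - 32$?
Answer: $- \frac{66067}{31465} \approx -2.0997$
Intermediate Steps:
$P = -69$ ($P = -37 - 32 = -69$)
$u{\left(a,m \right)} = - \frac{23}{10} + \frac{44}{m}$ ($u{\left(a,m \right)} = \frac{44}{m} - \frac{69}{30} = \frac{44}{m} - \frac{23}{10} = - \frac{23}{10} + \frac{44}{m}$)
$S{\left(R \right)} = \frac{1}{2 R}$
$u{\left(-111,217 \right)} - S{\left(203 \right)} = \left(- \frac{23}{10} + \frac{44}{217}\right) - \frac{1}{2 \cdot 203} = \left(- \frac{23}{10} + 44 \cdot \frac{1}{217}\right) - \frac{1}{2} \cdot \frac{1}{203} = \left(- \frac{23}{10} + \frac{44}{217}\right) - \frac{1}{406} = - \frac{4551}{2170} - \frac{1}{406} = - \frac{66067}{31465}$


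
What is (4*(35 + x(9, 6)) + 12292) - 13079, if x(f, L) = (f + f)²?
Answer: 649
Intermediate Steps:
x(f, L) = 4*f² (x(f, L) = (2*f)² = 4*f²)
(4*(35 + x(9, 6)) + 12292) - 13079 = (4*(35 + 4*9²) + 12292) - 13079 = (4*(35 + 4*81) + 12292) - 13079 = (4*(35 + 324) + 12292) - 13079 = (4*359 + 12292) - 13079 = (1436 + 12292) - 13079 = 13728 - 13079 = 649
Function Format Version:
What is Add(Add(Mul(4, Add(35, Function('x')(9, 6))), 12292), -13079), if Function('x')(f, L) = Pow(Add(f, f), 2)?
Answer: 649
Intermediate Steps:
Function('x')(f, L) = Mul(4, Pow(f, 2)) (Function('x')(f, L) = Pow(Mul(2, f), 2) = Mul(4, Pow(f, 2)))
Add(Add(Mul(4, Add(35, Function('x')(9, 6))), 12292), -13079) = Add(Add(Mul(4, Add(35, Mul(4, Pow(9, 2)))), 12292), -13079) = Add(Add(Mul(4, Add(35, Mul(4, 81))), 12292), -13079) = Add(Add(Mul(4, Add(35, 324)), 12292), -13079) = Add(Add(Mul(4, 359), 12292), -13079) = Add(Add(1436, 12292), -13079) = Add(13728, -13079) = 649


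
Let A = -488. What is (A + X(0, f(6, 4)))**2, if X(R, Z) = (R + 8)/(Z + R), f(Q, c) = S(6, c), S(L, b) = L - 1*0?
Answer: 2131600/9 ≈ 2.3684e+5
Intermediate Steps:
S(L, b) = L (S(L, b) = L + 0 = L)
f(Q, c) = 6
X(R, Z) = (8 + R)/(R + Z)
(A + X(0, f(6, 4)))**2 = (-488 + (8 + 0)/(0 + 6))**2 = (-488 + 8/6)**2 = (-488 + (1/6)*8)**2 = (-488 + 4/3)**2 = (-1460/3)**2 = 2131600/9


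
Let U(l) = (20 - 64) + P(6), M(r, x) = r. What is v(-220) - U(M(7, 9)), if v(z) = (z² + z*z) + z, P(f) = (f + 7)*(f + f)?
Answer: 96468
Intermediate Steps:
P(f) = 2*f*(7 + f) (P(f) = (7 + f)*(2*f) = 2*f*(7 + f))
U(l) = 112 (U(l) = (20 - 64) + 2*6*(7 + 6) = -44 + 2*6*13 = -44 + 156 = 112)
v(z) = z + 2*z² (v(z) = (z² + z²) + z = 2*z² + z = z + 2*z²)
v(-220) - U(M(7, 9)) = -220*(1 + 2*(-220)) - 1*112 = -220*(1 - 440) - 112 = -220*(-439) - 112 = 96580 - 112 = 96468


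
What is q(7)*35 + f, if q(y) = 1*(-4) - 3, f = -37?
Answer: -282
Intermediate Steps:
q(y) = -7 (q(y) = -4 - 3 = -7)
q(7)*35 + f = -7*35 - 37 = -245 - 37 = -282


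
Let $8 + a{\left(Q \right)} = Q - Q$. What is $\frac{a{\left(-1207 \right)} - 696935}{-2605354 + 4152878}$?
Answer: $- \frac{696943}{1547524} \approx -0.45036$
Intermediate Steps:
$a{\left(Q \right)} = -8$ ($a{\left(Q \right)} = -8 + \left(Q - Q\right) = -8 + 0 = -8$)
$\frac{a{\left(-1207 \right)} - 696935}{-2605354 + 4152878} = \frac{-8 - 696935}{-2605354 + 4152878} = - \frac{696943}{1547524}$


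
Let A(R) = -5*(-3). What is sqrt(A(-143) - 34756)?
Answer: 7*I*sqrt(709) ≈ 186.39*I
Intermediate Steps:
A(R) = 15
sqrt(A(-143) - 34756) = sqrt(15 - 34756) = sqrt(-34741) = 7*I*sqrt(709)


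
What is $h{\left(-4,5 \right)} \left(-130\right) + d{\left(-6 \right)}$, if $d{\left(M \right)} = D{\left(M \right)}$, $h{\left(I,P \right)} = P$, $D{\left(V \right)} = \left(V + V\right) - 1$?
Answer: $-663$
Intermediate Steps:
$D{\left(V \right)} = -1 + 2 V$ ($D{\left(V \right)} = 2 V - 1 = -1 + 2 V$)
$d{\left(M \right)} = -1 + 2 M$
$h{\left(-4,5 \right)} \left(-130\right) + d{\left(-6 \right)} = 5 \left(-130\right) + \left(-1 + 2 \left(-6\right)\right) = -650 - 13 = -663$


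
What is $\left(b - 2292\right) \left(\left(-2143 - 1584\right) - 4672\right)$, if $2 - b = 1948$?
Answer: $35594962$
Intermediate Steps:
$b = -1946$ ($b = 2 - 1948 = -1946$)
$\left(b - 2292\right) \left(\left(-2143 - 1584\right) - 4672\right) = \left(-1946 - 2292\right) \left(\left(-2143 - 1584\right) - 4672\right) = - 4238 \left(\left(-2143 - 1584\right) - 4672\right) = - 4238 \left(-3727 - 4672\right) = \left(-4238\right) \left(-8399\right) = 35594962$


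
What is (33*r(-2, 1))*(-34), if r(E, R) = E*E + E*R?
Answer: -2244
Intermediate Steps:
r(E, R) = E**2 + E*R
(33*r(-2, 1))*(-34) = (33*(-2*(-2 + 1)))*(-34) = (33*(-2*(-1)))*(-34) = (33*2)*(-34) = 66*(-34) = -2244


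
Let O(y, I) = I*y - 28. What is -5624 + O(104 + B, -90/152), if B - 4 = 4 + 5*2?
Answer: -217521/38 ≈ -5724.2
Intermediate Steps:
B = 18 (B = 4 + (4 + 5*2) = 4 + (4 + 10) = 4 + 14 = 18)
O(y, I) = -28 + I*y
-5624 + O(104 + B, -90/152) = -5624 + (-28 + (-90/152)*(104 + 18)) = -5624 + (-28 - 90*1/152*122) = -5624 + (-28 - 45/76*122) = -5624 + (-28 - 2745/38) = -5624 - 3809/38 = -217521/38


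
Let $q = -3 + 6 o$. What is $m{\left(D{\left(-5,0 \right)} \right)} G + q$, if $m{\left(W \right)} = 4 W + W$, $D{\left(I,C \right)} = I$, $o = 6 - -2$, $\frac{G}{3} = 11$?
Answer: $-780$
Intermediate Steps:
$G = 33$ ($G = 3 \cdot 11 = 33$)
$o = 8$ ($o = 6 + 2 = 8$)
$q = 45$ ($q = -3 + 6 \cdot 8 = -3 + 48 = 45$)
$m{\left(W \right)} = 5 W$
$m{\left(D{\left(-5,0 \right)} \right)} G + q = 5 \left(-5\right) 33 + 45 = \left(-25\right) 33 + 45 = -825 + 45 = -780$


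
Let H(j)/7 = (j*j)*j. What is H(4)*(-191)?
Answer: -85568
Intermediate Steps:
H(j) = 7*j**3 (H(j) = 7*((j*j)*j) = 7*(j**2*j) = 7*j**3)
H(4)*(-191) = (7*4**3)*(-191) = (7*64)*(-191) = 448*(-191) = -85568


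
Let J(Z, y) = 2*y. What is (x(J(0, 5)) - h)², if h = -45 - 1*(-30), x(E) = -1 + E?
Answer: 576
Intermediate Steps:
h = -15 (h = -45 + 30 = -15)
(x(J(0, 5)) - h)² = ((-1 + 2*5) - 1*(-15))² = ((-1 + 10) + 15)² = (9 + 15)² = 24² = 576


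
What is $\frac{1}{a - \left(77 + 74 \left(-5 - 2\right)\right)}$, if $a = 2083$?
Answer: $\frac{1}{2524} \approx 0.0003962$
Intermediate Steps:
$\frac{1}{a - \left(77 + 74 \left(-5 - 2\right)\right)} = \frac{1}{2083 - \left(77 + 74 \left(-5 - 2\right)\right)} = \frac{1}{2083 - -441} = \frac{1}{2083 + \left(-77 + 518\right)} = \frac{1}{2083 + 441} = \frac{1}{2524}$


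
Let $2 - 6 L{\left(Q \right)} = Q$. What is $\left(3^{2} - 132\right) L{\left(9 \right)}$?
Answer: $\frac{287}{2} \approx 143.5$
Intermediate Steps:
$L{\left(Q \right)} = \frac{1}{3} - \frac{Q}{6}$
$\left(3^{2} - 132\right) L{\left(9 \right)} = \left(3^{2} - 132\right) \left(\frac{1}{3} - \frac{3}{2}\right) = \left(9 - 132\right) \left(\frac{1}{3} - \frac{3}{2}\right) = \left(-123\right) \left(- \frac{7}{6}\right) = \frac{287}{2}$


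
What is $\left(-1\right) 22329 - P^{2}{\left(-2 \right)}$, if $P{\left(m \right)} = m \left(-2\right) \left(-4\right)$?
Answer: $-22585$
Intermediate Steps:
$P{\left(m \right)} = 8 m$ ($P{\left(m \right)} = - 2 m \left(-4\right) = 8 m$)
$\left(-1\right) 22329 - P^{2}{\left(-2 \right)} = \left(-1\right) 22329 - \left(8 \left(-2\right)\right)^{2} = -22329 - \left(-16\right)^{2} = -22329 - 256 = -22585$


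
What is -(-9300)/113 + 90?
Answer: 19470/113 ≈ 172.30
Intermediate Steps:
-(-9300)/113 + 90 = -62*(-150/113) + 90 = 9300/113 + 90 = 19470/113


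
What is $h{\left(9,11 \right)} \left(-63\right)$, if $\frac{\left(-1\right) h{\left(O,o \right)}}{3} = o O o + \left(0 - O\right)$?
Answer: $204120$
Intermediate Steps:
$h{\left(O,o \right)} = 3 O - 3 O o^{2}$ ($h{\left(O,o \right)} = - 3 \left(o O o + \left(0 - O\right)\right) = - 3 \left(O o o - O\right) = - 3 \left(O o^{2} - O\right) = - 3 \left(- O + O o^{2}\right) = 3 O - 3 O o^{2}$)
$h{\left(9,11 \right)} \left(-63\right) = 3 \cdot 9 \left(1 - 11^{2}\right) \left(-63\right) = 3 \cdot 9 \left(1 - 121\right) \left(-63\right) = 3 \cdot 9 \left(-120\right) \left(-63\right) = \left(-3240\right) \left(-63\right) = 204120$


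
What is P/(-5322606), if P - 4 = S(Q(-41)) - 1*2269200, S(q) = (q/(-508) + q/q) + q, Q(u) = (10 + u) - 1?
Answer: 288191821/675970962 ≈ 0.42634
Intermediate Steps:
Q(u) = 9 + u
S(q) = 1 + 507*q/508 (S(q) = (q*(-1/508) + 1) + q = (-q/508 + 1) + q = (1 - q/508) + q = 1 + 507*q/508)
P = -288191821/127 (P = 4 + ((1 + 507*(9 - 41)/508) - 1*2269200) = 4 + ((1 + (507/508)*(-32)) - 2269200) = 4 + ((1 - 4056/127) - 2269200) = 4 + (-3929/127 - 2269200) = 4 - 288192329/127 = -288191821/127 ≈ -2.2692e+6)
P/(-5322606) = -288191821/127/(-5322606) = -288191821/127*(-1/5322606) = 288191821/675970962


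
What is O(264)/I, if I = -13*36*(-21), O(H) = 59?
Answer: 59/9828 ≈ 0.0060033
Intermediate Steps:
I = 9828 (I = -468*(-21) = 9828)
O(264)/I = 59/9828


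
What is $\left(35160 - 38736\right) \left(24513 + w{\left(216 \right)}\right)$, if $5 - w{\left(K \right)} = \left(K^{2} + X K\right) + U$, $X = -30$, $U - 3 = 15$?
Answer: $56057376$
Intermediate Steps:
$U = 18$ ($U = 3 + 15 = 18$)
$w{\left(K \right)} = -13 - K^{2} + 30 K$ ($w{\left(K \right)} = 5 - \left(\left(K^{2} - 30 K\right) + 18\right) = 5 - \left(18 + K^{2} - 30 K\right) = -13 - K^{2} + 30 K$)
$\left(35160 - 38736\right) \left(24513 + w{\left(216 \right)}\right) = \left(35160 - 38736\right) \left(24513 - 40189\right) = - 3576 \left(24513 - 40189\right) = \left(-3576\right) \left(-15676\right) = 56057376$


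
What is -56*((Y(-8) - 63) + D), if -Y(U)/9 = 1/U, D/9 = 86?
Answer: -39879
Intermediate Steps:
D = 774 (D = 9*86 = 774)
Y(U) = -9/U
-56*((Y(-8) - 63) + D) = -56*((-9/(-8) - 63) + 774) = -56*((-9*(-⅛) - 63) + 774) = -56*((9/8 - 63) + 774) = -56*(-495/8 + 774) = -56*5697/8 = -39879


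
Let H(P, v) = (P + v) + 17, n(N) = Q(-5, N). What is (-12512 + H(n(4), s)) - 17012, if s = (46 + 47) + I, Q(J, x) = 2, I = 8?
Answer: -29404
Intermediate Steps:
n(N) = 2
s = 101 (s = (46 + 47) + 8 = 93 + 8 = 101)
H(P, v) = 17 + P + v
(-12512 + H(n(4), s)) - 17012 = (-12512 + (17 + 2 + 101)) - 17012 = (-12512 + 120) - 17012 = -12392 - 17012 = -29404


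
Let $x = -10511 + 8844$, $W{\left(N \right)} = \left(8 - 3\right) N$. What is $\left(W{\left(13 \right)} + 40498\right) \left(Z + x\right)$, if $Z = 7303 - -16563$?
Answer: $900458037$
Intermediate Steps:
$W{\left(N \right)} = 5 N$
$Z = 23866$ ($Z = 7303 + 16563 = 23866$)
$x = -1667$
$\left(W{\left(13 \right)} + 40498\right) \left(Z + x\right) = \left(5 \cdot 13 + 40498\right) \left(23866 - 1667\right) = \left(65 + 40498\right) 22199 = 40563 \cdot 22199 = 900458037$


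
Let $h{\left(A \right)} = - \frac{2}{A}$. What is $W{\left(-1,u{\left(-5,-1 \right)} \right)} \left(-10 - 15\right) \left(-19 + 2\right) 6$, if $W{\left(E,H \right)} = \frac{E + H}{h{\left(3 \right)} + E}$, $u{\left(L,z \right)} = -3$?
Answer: $6120$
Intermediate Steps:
$W{\left(E,H \right)} = \frac{E + H}{- \frac{2}{3} + E}$
$W{\left(-1,u{\left(-5,-1 \right)} \right)} \left(-10 - 15\right) \left(-19 + 2\right) 6 = \frac{3 \left(-1 - 3\right)}{-2 + 3 \left(-1\right)} \left(-10 - 15\right) \left(-19 + 2\right) 6 = 3 \frac{1}{-2 - 3} \left(-4\right) \left(\left(-25\right) \left(-17\right)\right) 6 = 3 \frac{1}{-5} \left(-4\right) 425 \cdot 6 = 3 \left(- \frac{1}{5}\right) \left(-4\right) 425 \cdot 6 = \frac{12}{5} \cdot 425 \cdot 6 = 1020 \cdot 6 = 6120$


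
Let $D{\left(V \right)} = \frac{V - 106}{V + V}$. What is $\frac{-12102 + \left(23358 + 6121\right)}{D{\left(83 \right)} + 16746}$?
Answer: $\frac{2884582}{2779813} \approx 1.0377$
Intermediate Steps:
$D{\left(V \right)} = \frac{-106 + V}{2 V}$
$\frac{-12102 + \left(23358 + 6121\right)}{D{\left(83 \right)} + 16746} = \frac{-12102 + \left(23358 + 6121\right)}{\frac{-106 + 83}{2 \cdot 83} + 16746} = \frac{-12102 + 29479}{\frac{1}{2} \cdot \frac{1}{83} \left(-23\right) + 16746} = \frac{17377}{- \frac{23}{166} + 16746} = \frac{17377}{\frac{2779813}{166}} = 17377 \cdot \frac{166}{2779813} = \frac{2884582}{2779813}$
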